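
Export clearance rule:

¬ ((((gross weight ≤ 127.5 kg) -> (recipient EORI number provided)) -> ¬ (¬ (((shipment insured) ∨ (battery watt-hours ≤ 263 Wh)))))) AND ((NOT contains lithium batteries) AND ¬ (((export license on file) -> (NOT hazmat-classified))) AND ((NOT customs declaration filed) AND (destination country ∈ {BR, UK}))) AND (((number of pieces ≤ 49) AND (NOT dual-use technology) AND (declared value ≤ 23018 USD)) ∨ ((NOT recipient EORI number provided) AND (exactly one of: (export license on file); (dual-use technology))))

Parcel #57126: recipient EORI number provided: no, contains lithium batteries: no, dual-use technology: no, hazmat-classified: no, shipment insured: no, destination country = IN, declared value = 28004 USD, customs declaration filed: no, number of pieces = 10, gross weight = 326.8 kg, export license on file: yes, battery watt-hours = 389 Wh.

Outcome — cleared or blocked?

Atomic conditions:
  gross weight ≤ 127.5 kg: 326.8 ≤ 127.5 is false
  recipient EORI number provided: no → false
  shipment insured: no → false
  battery watt-hours ≤ 263 Wh: 389 ≤ 263 is false
  NOT contains lithium batteries: no → true
  export license on file: yes → true
  NOT hazmat-classified: no → true
  NOT customs declaration filed: no → true
  destination country ∈ {BR, UK}: IN is not in the set → false
  number of pieces ≤ 49: 10 ≤ 49 is true
  NOT dual-use technology: no → true
  declared value ≤ 23018 USD: 28004 ≤ 23018 is false
  NOT recipient EORI number provided: no → true
  dual-use technology: no → false
Combine:
[1.1.1] false → false (antecedent false ⇒ implication holds) = true
[1.1.2.1.1] false OR false = false
[1.1.2.1] NOT false = true
[1.1.2] NOT true = false
[1.1] true → false = false
[1] NOT false = true
[2.2.1] true → true = true
[2.2] NOT true = false
[2.3] true AND false = false
[2] true AND false AND false = false
[3.1] true AND true AND false = false
[3.2.2] exactly-one(true, false) = true
[3.2] true AND true = true
[3] false OR true = true
[root] true AND false AND true = false
Overall: false → blocked

Blocked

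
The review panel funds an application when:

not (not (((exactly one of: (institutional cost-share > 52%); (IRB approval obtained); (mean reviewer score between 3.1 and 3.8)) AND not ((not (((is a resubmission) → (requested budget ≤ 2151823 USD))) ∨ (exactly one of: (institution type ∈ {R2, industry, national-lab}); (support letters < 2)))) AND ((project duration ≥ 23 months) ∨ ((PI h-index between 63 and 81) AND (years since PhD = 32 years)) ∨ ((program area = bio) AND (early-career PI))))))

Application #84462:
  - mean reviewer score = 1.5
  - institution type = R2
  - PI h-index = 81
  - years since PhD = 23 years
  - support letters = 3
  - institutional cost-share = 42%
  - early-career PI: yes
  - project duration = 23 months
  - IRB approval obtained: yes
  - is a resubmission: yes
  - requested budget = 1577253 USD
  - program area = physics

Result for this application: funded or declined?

Declined

Atomic conditions:
  institutional cost-share > 52%: 42 > 52 is false
  IRB approval obtained: yes → true
  mean reviewer score between 3.1 and 3.8: 1.5 in [3.1, 3.8] is false
  is a resubmission: yes → true
  requested budget ≤ 2151823 USD: 1577253 ≤ 2151823 is true
  institution type ∈ {R2, industry, national-lab}: R2 is in the set → true
  support letters < 2: 3 < 2 is false
  project duration ≥ 23 months: 23 ≥ 23 is true
  PI h-index between 63 and 81: 81 in [63, 81] is true
  years since PhD = 32 years: 23 == 32 is false
  program area = bio: physics == bio is false
  early-career PI: yes → true
Combine:
[1.1.1] exactly-one(false, true, false) = true
[1.1.2.1.1.1] true → true = true
[1.1.2.1.1] NOT true = false
[1.1.2.1.2] exactly-one(true, false) = true
[1.1.2.1] false OR true = true
[1.1.2] NOT true = false
[1.1.3.2] true AND false = false
[1.1.3.3] false AND true = false
[1.1.3] true OR false OR false = true
[1.1] true AND false AND true = false
[1] NOT false = true
[root] NOT true = false
Overall: false → declined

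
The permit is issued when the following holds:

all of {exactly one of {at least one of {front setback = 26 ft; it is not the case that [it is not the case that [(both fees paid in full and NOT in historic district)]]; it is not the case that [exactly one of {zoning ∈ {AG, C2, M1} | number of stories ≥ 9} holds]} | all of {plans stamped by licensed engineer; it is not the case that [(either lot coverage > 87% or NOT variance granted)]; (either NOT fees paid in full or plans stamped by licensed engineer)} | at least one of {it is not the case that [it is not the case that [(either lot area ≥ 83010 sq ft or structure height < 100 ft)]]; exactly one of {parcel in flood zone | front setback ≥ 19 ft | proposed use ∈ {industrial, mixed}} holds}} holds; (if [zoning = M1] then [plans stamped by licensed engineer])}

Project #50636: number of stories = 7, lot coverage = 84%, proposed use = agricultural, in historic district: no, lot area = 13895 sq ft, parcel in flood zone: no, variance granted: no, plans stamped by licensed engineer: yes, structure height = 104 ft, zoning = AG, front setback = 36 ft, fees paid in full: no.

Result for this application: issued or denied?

Issued

Atomic conditions:
  front setback = 26 ft: 36 == 26 is false
  fees paid in full: no → false
  NOT in historic district: no → true
  zoning ∈ {AG, C2, M1}: AG is in the set → true
  number of stories ≥ 9: 7 ≥ 9 is false
  plans stamped by licensed engineer: yes → true
  lot coverage > 87%: 84 > 87 is false
  NOT variance granted: no → true
  NOT fees paid in full: no → true
  lot area ≥ 83010 sq ft: 13895 ≥ 83010 is false
  structure height < 100 ft: 104 < 100 is false
  parcel in flood zone: no → false
  front setback ≥ 19 ft: 36 ≥ 19 is true
  proposed use ∈ {industrial, mixed}: agricultural is not in the set → false
  zoning = M1: AG == M1 is false
Combine:
[1.1.2.1.1] false AND true = false
[1.1.2.1] NOT false = true
[1.1.2] NOT true = false
[1.1.3.1] exactly-one(true, false) = true
[1.1.3] NOT true = false
[1.1] false OR false OR false = false
[1.2.2.1] false OR true = true
[1.2.2] NOT true = false
[1.2.3] true OR true = true
[1.2] true AND false AND true = false
[1.3.1.1.1] false OR false = false
[1.3.1.1] NOT false = true
[1.3.1] NOT true = false
[1.3.2] exactly-one(false, true, false) = true
[1.3] false OR true = true
[1] exactly-one(false, false, true) = true
[2] false → true (antecedent false ⇒ implication holds) = true
[root] true AND true = true
Overall: true → issued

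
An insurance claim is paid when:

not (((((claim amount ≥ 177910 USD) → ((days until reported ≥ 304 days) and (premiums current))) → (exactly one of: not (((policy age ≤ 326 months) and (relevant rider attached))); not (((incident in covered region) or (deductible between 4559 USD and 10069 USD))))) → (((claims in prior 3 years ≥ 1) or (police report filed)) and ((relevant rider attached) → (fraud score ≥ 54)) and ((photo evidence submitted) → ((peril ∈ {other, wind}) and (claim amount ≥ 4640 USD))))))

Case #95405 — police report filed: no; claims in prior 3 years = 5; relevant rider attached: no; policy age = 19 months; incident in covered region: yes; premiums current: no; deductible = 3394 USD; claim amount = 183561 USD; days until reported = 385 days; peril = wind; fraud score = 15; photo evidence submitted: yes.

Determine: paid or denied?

Denied

Atomic conditions:
  claim amount ≥ 177910 USD: 183561 ≥ 177910 is true
  days until reported ≥ 304 days: 385 ≥ 304 is true
  premiums current: no → false
  policy age ≤ 326 months: 19 ≤ 326 is true
  relevant rider attached: no → false
  incident in covered region: yes → true
  deductible between 4559 USD and 10069 USD: 3394 in [4559, 10069] is false
  claims in prior 3 years ≥ 1: 5 ≥ 1 is true
  police report filed: no → false
  fraud score ≥ 54: 15 ≥ 54 is false
  photo evidence submitted: yes → true
  peril ∈ {other, wind}: wind is in the set → true
  claim amount ≥ 4640 USD: 183561 ≥ 4640 is true
Combine:
[1.1.1.2] true AND false = false
[1.1.1] true → false = false
[1.1.2.1.1] true AND false = false
[1.1.2.1] NOT false = true
[1.1.2.2.1] true OR false = true
[1.1.2.2] NOT true = false
[1.1.2] exactly-one(true, false) = true
[1.1] false → true (antecedent false ⇒ implication holds) = true
[1.2.1] true OR false = true
[1.2.2] false → false (antecedent false ⇒ implication holds) = true
[1.2.3.2] true AND true = true
[1.2.3] true → true = true
[1.2] true AND true AND true = true
[1] true → true = true
[root] NOT true = false
Overall: false → denied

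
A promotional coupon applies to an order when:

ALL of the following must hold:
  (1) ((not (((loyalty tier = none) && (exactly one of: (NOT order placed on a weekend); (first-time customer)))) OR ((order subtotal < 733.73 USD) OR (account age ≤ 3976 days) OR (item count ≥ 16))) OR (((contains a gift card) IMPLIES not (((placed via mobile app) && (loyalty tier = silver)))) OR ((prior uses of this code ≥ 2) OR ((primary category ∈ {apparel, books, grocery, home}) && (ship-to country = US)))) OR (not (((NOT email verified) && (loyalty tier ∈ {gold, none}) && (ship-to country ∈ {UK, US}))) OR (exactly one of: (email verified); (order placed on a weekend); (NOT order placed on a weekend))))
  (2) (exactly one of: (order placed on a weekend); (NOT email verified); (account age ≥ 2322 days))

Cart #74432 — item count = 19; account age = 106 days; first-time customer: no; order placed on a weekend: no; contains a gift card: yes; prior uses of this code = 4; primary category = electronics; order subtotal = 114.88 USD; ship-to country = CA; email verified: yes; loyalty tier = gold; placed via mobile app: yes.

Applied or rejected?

Rejected

Atomic conditions:
  loyalty tier = none: gold == none is false
  NOT order placed on a weekend: no → true
  first-time customer: no → false
  order subtotal < 733.73 USD: 114.88 < 733.73 is true
  account age ≤ 3976 days: 106 ≤ 3976 is true
  item count ≥ 16: 19 ≥ 16 is true
  contains a gift card: yes → true
  placed via mobile app: yes → true
  loyalty tier = silver: gold == silver is false
  prior uses of this code ≥ 2: 4 ≥ 2 is true
  primary category ∈ {apparel, books, grocery, home}: electronics is not in the set → false
  ship-to country = US: CA == US is false
  NOT email verified: yes → false
  loyalty tier ∈ {gold, none}: gold is in the set → true
  ship-to country ∈ {UK, US}: CA is not in the set → false
  email verified: yes → true
  order placed on a weekend: no → false
  account age ≥ 2322 days: 106 ≥ 2322 is false
Combine:
[1.1.1.1.2] exactly-one(true, false) = true
[1.1.1.1] false AND true = false
[1.1.1] NOT false = true
[1.1.2] true OR true OR true = true
[1.1] true OR true = true
[1.2.1.2.1] true AND false = false
[1.2.1.2] NOT false = true
[1.2.1] true → true = true
[1.2.2.2] false AND false = false
[1.2.2] true OR false = true
[1.2] true OR true = true
[1.3.1.1] false AND true AND false = false
[1.3.1] NOT false = true
[1.3.2] exactly-one(true, false, true) = false
[1.3] true OR false = true
[1] true OR true OR true = true
[2] exactly-one(false, false, false) = false
[root] true AND false = false
Overall: false → rejected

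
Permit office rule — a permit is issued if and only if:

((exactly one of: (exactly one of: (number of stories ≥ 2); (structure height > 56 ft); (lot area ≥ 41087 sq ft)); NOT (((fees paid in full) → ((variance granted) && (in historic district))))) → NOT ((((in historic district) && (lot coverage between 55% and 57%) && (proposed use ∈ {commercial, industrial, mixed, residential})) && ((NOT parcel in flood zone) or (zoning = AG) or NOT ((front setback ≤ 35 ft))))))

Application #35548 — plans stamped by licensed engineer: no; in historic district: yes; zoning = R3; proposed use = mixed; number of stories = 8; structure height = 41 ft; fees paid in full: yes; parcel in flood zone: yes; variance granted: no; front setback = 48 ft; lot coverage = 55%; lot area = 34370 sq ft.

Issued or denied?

Issued

Atomic conditions:
  number of stories ≥ 2: 8 ≥ 2 is true
  structure height > 56 ft: 41 > 56 is false
  lot area ≥ 41087 sq ft: 34370 ≥ 41087 is false
  fees paid in full: yes → true
  variance granted: no → false
  in historic district: yes → true
  lot coverage between 55% and 57%: 55 in [55, 57] is true
  proposed use ∈ {commercial, industrial, mixed, residential}: mixed is in the set → true
  NOT parcel in flood zone: yes → false
  zoning = AG: R3 == AG is false
  front setback ≤ 35 ft: 48 ≤ 35 is false
Combine:
[1.1] exactly-one(true, false, false) = true
[1.2.1.2] false AND true = false
[1.2.1] true → false = false
[1.2] NOT false = true
[1] exactly-one(true, true) = false
[2.1.1] true AND true AND true = true
[2.1.2.3] NOT false = true
[2.1.2] false OR false OR true = true
[2.1] true AND true = true
[2] NOT true = false
[root] false → false (antecedent false ⇒ implication holds) = true
Overall: true → issued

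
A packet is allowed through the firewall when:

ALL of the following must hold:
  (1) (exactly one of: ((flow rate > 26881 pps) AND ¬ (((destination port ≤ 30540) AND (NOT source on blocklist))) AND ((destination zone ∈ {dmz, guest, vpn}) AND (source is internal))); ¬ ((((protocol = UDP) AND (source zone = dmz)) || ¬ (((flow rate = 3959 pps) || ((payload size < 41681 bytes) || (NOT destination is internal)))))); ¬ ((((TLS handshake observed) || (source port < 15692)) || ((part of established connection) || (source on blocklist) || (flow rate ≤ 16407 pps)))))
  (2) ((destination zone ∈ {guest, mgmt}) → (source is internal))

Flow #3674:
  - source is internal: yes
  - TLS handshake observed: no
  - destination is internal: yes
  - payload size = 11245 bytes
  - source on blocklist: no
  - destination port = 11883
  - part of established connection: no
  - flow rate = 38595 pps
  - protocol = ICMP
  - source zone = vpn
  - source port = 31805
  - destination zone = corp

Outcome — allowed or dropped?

Dropped

Atomic conditions:
  flow rate > 26881 pps: 38595 > 26881 is true
  destination port ≤ 30540: 11883 ≤ 30540 is true
  NOT source on blocklist: no → true
  destination zone ∈ {dmz, guest, vpn}: corp is not in the set → false
  source is internal: yes → true
  protocol = UDP: ICMP == UDP is false
  source zone = dmz: vpn == dmz is false
  flow rate = 3959 pps: 38595 == 3959 is false
  payload size < 41681 bytes: 11245 < 41681 is true
  NOT destination is internal: yes → false
  TLS handshake observed: no → false
  source port < 15692: 31805 < 15692 is false
  part of established connection: no → false
  source on blocklist: no → false
  flow rate ≤ 16407 pps: 38595 ≤ 16407 is false
  destination zone ∈ {guest, mgmt}: corp is not in the set → false
Combine:
[1.1.2.1] true AND true = true
[1.1.2] NOT true = false
[1.1.3] false AND true = false
[1.1] true AND false AND false = false
[1.2.1.1] false AND false = false
[1.2.1.2.1.2] true OR false = true
[1.2.1.2.1] false OR true = true
[1.2.1.2] NOT true = false
[1.2.1] false OR false = false
[1.2] NOT false = true
[1.3.1.1] false OR false = false
[1.3.1.2] false OR false OR false = false
[1.3.1] false OR false = false
[1.3] NOT false = true
[1] exactly-one(false, true, true) = false
[2] false → true (antecedent false ⇒ implication holds) = true
[root] false AND true = false
Overall: false → dropped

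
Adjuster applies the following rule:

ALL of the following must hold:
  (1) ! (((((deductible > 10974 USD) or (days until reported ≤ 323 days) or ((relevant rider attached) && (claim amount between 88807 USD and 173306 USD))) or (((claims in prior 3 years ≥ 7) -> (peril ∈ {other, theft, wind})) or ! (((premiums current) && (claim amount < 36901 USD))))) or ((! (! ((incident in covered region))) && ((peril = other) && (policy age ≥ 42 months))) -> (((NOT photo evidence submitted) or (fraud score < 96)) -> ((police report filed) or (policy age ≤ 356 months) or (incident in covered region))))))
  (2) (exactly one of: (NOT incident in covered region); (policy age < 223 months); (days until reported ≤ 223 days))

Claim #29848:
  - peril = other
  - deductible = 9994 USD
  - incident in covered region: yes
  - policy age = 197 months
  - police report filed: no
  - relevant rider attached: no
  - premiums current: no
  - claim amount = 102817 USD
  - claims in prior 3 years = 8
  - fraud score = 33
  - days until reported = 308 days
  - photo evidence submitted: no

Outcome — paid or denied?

Denied

Atomic conditions:
  deductible > 10974 USD: 9994 > 10974 is false
  days until reported ≤ 323 days: 308 ≤ 323 is true
  relevant rider attached: no → false
  claim amount between 88807 USD and 173306 USD: 102817 in [88807, 173306] is true
  claims in prior 3 years ≥ 7: 8 ≥ 7 is true
  peril ∈ {other, theft, wind}: other is in the set → true
  premiums current: no → false
  claim amount < 36901 USD: 102817 < 36901 is false
  incident in covered region: yes → true
  peril = other: other == other is true
  policy age ≥ 42 months: 197 ≥ 42 is true
  NOT photo evidence submitted: no → true
  fraud score < 96: 33 < 96 is true
  police report filed: no → false
  policy age ≤ 356 months: 197 ≤ 356 is true
  NOT incident in covered region: yes → false
  policy age < 223 months: 197 < 223 is true
  days until reported ≤ 223 days: 308 ≤ 223 is false
Combine:
[1.1.1.1.3] false AND true = false
[1.1.1.1] false OR true OR false = true
[1.1.1.2.1] true → true = true
[1.1.1.2.2.1] false AND false = false
[1.1.1.2.2] NOT false = true
[1.1.1.2] true OR true = true
[1.1.1] true OR true = true
[1.1.2.1.1.1] NOT true = false
[1.1.2.1.1] NOT false = true
[1.1.2.1.2] true AND true = true
[1.1.2.1] true AND true = true
[1.1.2.2.1] true OR true = true
[1.1.2.2.2] false OR true OR true = true
[1.1.2.2] true → true = true
[1.1.2] true → true = true
[1.1] true OR true = true
[1] NOT true = false
[2] exactly-one(false, true, false) = true
[root] false AND true = false
Overall: false → denied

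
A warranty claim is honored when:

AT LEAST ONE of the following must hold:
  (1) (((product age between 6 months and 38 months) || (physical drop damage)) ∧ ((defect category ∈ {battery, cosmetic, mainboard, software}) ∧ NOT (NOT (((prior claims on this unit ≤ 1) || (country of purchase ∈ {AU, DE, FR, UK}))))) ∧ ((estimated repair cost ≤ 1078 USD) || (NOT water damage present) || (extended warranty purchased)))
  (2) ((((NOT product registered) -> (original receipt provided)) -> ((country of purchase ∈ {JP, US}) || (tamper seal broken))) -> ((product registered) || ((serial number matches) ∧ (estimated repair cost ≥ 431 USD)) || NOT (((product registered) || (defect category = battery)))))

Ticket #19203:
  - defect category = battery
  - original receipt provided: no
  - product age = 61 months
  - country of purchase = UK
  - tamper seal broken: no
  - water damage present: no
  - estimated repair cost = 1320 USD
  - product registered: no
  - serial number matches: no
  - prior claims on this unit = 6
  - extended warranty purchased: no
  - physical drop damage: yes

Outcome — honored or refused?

Atomic conditions:
  product age between 6 months and 38 months: 61 in [6, 38] is false
  physical drop damage: yes → true
  defect category ∈ {battery, cosmetic, mainboard, software}: battery is in the set → true
  prior claims on this unit ≤ 1: 6 ≤ 1 is false
  country of purchase ∈ {AU, DE, FR, UK}: UK is in the set → true
  estimated repair cost ≤ 1078 USD: 1320 ≤ 1078 is false
  NOT water damage present: no → true
  extended warranty purchased: no → false
  NOT product registered: no → true
  original receipt provided: no → false
  country of purchase ∈ {JP, US}: UK is not in the set → false
  tamper seal broken: no → false
  product registered: no → false
  serial number matches: no → false
  estimated repair cost ≥ 431 USD: 1320 ≥ 431 is true
  defect category = battery: battery == battery is true
Combine:
[1.1] false OR true = true
[1.2.2.1.1] false OR true = true
[1.2.2.1] NOT true = false
[1.2.2] NOT false = true
[1.2] true AND true = true
[1.3] false OR true OR false = true
[1] true AND true AND true = true
[2.1.1] true → false = false
[2.1.2] false OR false = false
[2.1] false → false (antecedent false ⇒ implication holds) = true
[2.2.2] false AND true = false
[2.2.3.1] false OR true = true
[2.2.3] NOT true = false
[2.2] false OR false OR false = false
[2] true → false = false
[root] true OR false = true
Overall: true → honored

Honored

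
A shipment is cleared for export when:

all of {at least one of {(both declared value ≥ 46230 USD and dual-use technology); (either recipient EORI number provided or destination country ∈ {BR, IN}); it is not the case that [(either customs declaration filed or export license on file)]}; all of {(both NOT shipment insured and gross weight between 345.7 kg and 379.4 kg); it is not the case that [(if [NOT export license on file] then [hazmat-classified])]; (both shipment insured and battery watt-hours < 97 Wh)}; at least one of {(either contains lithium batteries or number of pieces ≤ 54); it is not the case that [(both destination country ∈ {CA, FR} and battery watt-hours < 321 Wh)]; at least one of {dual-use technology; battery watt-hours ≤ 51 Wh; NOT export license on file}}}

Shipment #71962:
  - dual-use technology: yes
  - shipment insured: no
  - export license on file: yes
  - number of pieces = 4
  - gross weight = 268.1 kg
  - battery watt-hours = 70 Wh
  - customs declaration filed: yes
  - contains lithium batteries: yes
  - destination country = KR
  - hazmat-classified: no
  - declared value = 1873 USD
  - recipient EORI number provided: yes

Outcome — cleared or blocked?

Blocked

Atomic conditions:
  declared value ≥ 46230 USD: 1873 ≥ 46230 is false
  dual-use technology: yes → true
  recipient EORI number provided: yes → true
  destination country ∈ {BR, IN}: KR is not in the set → false
  customs declaration filed: yes → true
  export license on file: yes → true
  NOT shipment insured: no → true
  gross weight between 345.7 kg and 379.4 kg: 268.1 in [345.7, 379.4] is false
  NOT export license on file: yes → false
  hazmat-classified: no → false
  shipment insured: no → false
  battery watt-hours < 97 Wh: 70 < 97 is true
  contains lithium batteries: yes → true
  number of pieces ≤ 54: 4 ≤ 54 is true
  destination country ∈ {CA, FR}: KR is not in the set → false
  battery watt-hours < 321 Wh: 70 < 321 is true
  battery watt-hours ≤ 51 Wh: 70 ≤ 51 is false
Combine:
[1.1] false AND true = false
[1.2] true OR false = true
[1.3.1] true OR true = true
[1.3] NOT true = false
[1] false OR true OR false = true
[2.1] true AND false = false
[2.2.1] false → false (antecedent false ⇒ implication holds) = true
[2.2] NOT true = false
[2.3] false AND true = false
[2] false AND false AND false = false
[3.1] true OR true = true
[3.2.1] false AND true = false
[3.2] NOT false = true
[3.3] true OR false OR false = true
[3] true OR true OR true = true
[root] true AND false AND true = false
Overall: false → blocked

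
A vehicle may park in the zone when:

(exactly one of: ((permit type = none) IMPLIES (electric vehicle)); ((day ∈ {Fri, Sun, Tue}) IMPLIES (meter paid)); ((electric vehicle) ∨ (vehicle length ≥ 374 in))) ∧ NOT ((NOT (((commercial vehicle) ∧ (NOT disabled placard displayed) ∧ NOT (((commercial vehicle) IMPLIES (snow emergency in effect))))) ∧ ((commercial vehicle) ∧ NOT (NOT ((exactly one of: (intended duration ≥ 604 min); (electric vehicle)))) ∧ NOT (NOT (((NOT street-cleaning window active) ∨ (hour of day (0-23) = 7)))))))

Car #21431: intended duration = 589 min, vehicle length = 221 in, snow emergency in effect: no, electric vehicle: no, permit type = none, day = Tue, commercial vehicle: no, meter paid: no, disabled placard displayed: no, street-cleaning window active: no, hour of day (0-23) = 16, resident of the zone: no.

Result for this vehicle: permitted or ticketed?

Ticketed

Atomic conditions:
  permit type = none: none == none is true
  electric vehicle: no → false
  day ∈ {Fri, Sun, Tue}: Tue is in the set → true
  meter paid: no → false
  vehicle length ≥ 374 in: 221 ≥ 374 is false
  commercial vehicle: no → false
  NOT disabled placard displayed: no → true
  snow emergency in effect: no → false
  intended duration ≥ 604 min: 589 ≥ 604 is false
  NOT street-cleaning window active: no → true
  hour of day (0-23) = 7: 16 == 7 is false
Combine:
[1.1] true → false = false
[1.2] true → false = false
[1.3] false OR false = false
[1] exactly-one(false, false, false) = false
[2.1.1.1.3.1] false → false (antecedent false ⇒ implication holds) = true
[2.1.1.1.3] NOT true = false
[2.1.1.1] false AND true AND false = false
[2.1.1] NOT false = true
[2.1.2.2.1.1] exactly-one(false, false) = false
[2.1.2.2.1] NOT false = true
[2.1.2.2] NOT true = false
[2.1.2.3.1.1] true OR false = true
[2.1.2.3.1] NOT true = false
[2.1.2.3] NOT false = true
[2.1.2] false AND false AND true = false
[2.1] true AND false = false
[2] NOT false = true
[root] false AND true = false
Overall: false → ticketed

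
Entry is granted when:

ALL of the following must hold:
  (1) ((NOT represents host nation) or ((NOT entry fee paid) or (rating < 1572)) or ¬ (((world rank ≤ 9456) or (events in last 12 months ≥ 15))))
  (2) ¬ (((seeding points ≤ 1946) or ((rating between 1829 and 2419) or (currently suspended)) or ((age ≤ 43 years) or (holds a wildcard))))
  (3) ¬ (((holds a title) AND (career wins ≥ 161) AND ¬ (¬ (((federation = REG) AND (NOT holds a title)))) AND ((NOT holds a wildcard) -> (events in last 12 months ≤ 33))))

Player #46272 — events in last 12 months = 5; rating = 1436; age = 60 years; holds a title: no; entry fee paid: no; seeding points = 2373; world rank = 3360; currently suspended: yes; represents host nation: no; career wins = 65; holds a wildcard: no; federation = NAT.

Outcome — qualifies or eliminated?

Atomic conditions:
  NOT represents host nation: no → true
  NOT entry fee paid: no → true
  rating < 1572: 1436 < 1572 is true
  world rank ≤ 9456: 3360 ≤ 9456 is true
  events in last 12 months ≥ 15: 5 ≥ 15 is false
  seeding points ≤ 1946: 2373 ≤ 1946 is false
  rating between 1829 and 2419: 1436 in [1829, 2419] is false
  currently suspended: yes → true
  age ≤ 43 years: 60 ≤ 43 is false
  holds a wildcard: no → false
  holds a title: no → false
  career wins ≥ 161: 65 ≥ 161 is false
  federation = REG: NAT == REG is false
  NOT holds a title: no → true
  NOT holds a wildcard: no → true
  events in last 12 months ≤ 33: 5 ≤ 33 is true
Combine:
[1.2] true OR true = true
[1.3.1] true OR false = true
[1.3] NOT true = false
[1] true OR true OR false = true
[2.1.2] false OR true = true
[2.1.3] false OR false = false
[2.1] false OR true OR false = true
[2] NOT true = false
[3.1.3.1.1] false AND true = false
[3.1.3.1] NOT false = true
[3.1.3] NOT true = false
[3.1.4] true → true = true
[3.1] false AND false AND false AND true = false
[3] NOT false = true
[root] true AND false AND true = false
Overall: false → eliminated

Eliminated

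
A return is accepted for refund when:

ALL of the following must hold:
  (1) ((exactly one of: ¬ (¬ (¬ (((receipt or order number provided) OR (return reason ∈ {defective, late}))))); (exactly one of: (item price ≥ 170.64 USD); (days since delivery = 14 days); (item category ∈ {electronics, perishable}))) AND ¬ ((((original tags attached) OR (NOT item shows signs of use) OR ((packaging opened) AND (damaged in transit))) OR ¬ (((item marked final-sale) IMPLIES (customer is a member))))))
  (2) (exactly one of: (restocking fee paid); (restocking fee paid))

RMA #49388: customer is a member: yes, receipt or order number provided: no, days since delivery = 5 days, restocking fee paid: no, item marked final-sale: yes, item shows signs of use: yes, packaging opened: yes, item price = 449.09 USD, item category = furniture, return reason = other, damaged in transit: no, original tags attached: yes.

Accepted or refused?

Atomic conditions:
  receipt or order number provided: no → false
  return reason ∈ {defective, late}: other is not in the set → false
  item price ≥ 170.64 USD: 449.09 ≥ 170.64 is true
  days since delivery = 14 days: 5 == 14 is false
  item category ∈ {electronics, perishable}: furniture is not in the set → false
  original tags attached: yes → true
  NOT item shows signs of use: yes → false
  packaging opened: yes → true
  damaged in transit: no → false
  item marked final-sale: yes → true
  customer is a member: yes → true
  restocking fee paid: no → false
Combine:
[1.1.1.1.1.1] false OR false = false
[1.1.1.1.1] NOT false = true
[1.1.1.1] NOT true = false
[1.1.1] NOT false = true
[1.1.2] exactly-one(true, false, false) = true
[1.1] exactly-one(true, true) = false
[1.2.1.1.3] true AND false = false
[1.2.1.1] true OR false OR false = true
[1.2.1.2.1] true → true = true
[1.2.1.2] NOT true = false
[1.2.1] true OR false = true
[1.2] NOT true = false
[1] false AND false = false
[2] exactly-one(false, false) = false
[root] false AND false = false
Overall: false → refused

Refused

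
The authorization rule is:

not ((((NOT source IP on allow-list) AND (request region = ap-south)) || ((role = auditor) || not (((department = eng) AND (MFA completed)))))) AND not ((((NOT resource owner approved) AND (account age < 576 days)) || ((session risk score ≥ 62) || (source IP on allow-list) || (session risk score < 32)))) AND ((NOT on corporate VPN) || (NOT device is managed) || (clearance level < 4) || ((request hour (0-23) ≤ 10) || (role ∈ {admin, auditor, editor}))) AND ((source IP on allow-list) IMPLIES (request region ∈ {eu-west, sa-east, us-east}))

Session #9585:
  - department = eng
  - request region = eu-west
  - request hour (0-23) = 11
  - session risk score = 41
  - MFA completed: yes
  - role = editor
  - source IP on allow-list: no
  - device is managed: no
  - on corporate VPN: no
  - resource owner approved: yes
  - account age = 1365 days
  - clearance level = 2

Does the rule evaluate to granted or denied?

Granted

Atomic conditions:
  NOT source IP on allow-list: no → true
  request region = ap-south: eu-west == ap-south is false
  role = auditor: editor == auditor is false
  department = eng: eng == eng is true
  MFA completed: yes → true
  NOT resource owner approved: yes → false
  account age < 576 days: 1365 < 576 is false
  session risk score ≥ 62: 41 ≥ 62 is false
  source IP on allow-list: no → false
  session risk score < 32: 41 < 32 is false
  NOT on corporate VPN: no → true
  NOT device is managed: no → true
  clearance level < 4: 2 < 4 is true
  request hour (0-23) ≤ 10: 11 ≤ 10 is false
  role ∈ {admin, auditor, editor}: editor is in the set → true
  request region ∈ {eu-west, sa-east, us-east}: eu-west is in the set → true
Combine:
[1.1.1] true AND false = false
[1.1.2.2.1] true AND true = true
[1.1.2.2] NOT true = false
[1.1.2] false OR false = false
[1.1] false OR false = false
[1] NOT false = true
[2.1.1] false AND false = false
[2.1.2] false OR false OR false = false
[2.1] false OR false = false
[2] NOT false = true
[3.4] false OR true = true
[3] true OR true OR true OR true = true
[4] false → true (antecedent false ⇒ implication holds) = true
[root] true AND true AND true AND true = true
Overall: true → granted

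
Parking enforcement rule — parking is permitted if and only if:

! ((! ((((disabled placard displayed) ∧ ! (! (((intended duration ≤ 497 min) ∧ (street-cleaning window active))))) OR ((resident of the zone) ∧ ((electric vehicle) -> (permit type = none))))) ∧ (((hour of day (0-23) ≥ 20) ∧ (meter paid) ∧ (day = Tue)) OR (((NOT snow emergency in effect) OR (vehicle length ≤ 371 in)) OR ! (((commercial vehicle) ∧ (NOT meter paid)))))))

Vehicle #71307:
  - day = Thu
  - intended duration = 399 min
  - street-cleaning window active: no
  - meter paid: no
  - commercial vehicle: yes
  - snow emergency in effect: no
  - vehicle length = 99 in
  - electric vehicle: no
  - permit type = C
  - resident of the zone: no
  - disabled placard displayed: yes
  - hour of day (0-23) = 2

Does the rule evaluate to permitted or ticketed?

Ticketed

Atomic conditions:
  disabled placard displayed: yes → true
  intended duration ≤ 497 min: 399 ≤ 497 is true
  street-cleaning window active: no → false
  resident of the zone: no → false
  electric vehicle: no → false
  permit type = none: C == none is false
  hour of day (0-23) ≥ 20: 2 ≥ 20 is false
  meter paid: no → false
  day = Tue: Thu == Tue is false
  NOT snow emergency in effect: no → true
  vehicle length ≤ 371 in: 99 ≤ 371 is true
  commercial vehicle: yes → true
  NOT meter paid: no → true
Combine:
[1.1.1.1.2.1.1] true AND false = false
[1.1.1.1.2.1] NOT false = true
[1.1.1.1.2] NOT true = false
[1.1.1.1] true AND false = false
[1.1.1.2.2] false → false (antecedent false ⇒ implication holds) = true
[1.1.1.2] false AND true = false
[1.1.1] false OR false = false
[1.1] NOT false = true
[1.2.1] false AND false AND false = false
[1.2.2.1] true OR true = true
[1.2.2.2.1] true AND true = true
[1.2.2.2] NOT true = false
[1.2.2] true OR false = true
[1.2] false OR true = true
[1] true AND true = true
[root] NOT true = false
Overall: false → ticketed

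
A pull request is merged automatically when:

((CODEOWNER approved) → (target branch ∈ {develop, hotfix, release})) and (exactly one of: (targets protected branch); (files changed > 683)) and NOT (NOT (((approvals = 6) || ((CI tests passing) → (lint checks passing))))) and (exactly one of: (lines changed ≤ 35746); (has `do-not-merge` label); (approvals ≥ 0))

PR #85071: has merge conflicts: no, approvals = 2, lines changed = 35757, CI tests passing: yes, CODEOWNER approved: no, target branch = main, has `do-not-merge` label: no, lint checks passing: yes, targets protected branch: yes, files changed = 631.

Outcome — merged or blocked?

Atomic conditions:
  CODEOWNER approved: no → false
  target branch ∈ {develop, hotfix, release}: main is not in the set → false
  targets protected branch: yes → true
  files changed > 683: 631 > 683 is false
  approvals = 6: 2 == 6 is false
  CI tests passing: yes → true
  lint checks passing: yes → true
  lines changed ≤ 35746: 35757 ≤ 35746 is false
  has `do-not-merge` label: no → false
  approvals ≥ 0: 2 ≥ 0 is true
Combine:
[1] false → false (antecedent false ⇒ implication holds) = true
[2] exactly-one(true, false) = true
[3.1.1.2] true → true = true
[3.1.1] false OR true = true
[3.1] NOT true = false
[3] NOT false = true
[4] exactly-one(false, false, true) = true
[root] true AND true AND true AND true = true
Overall: true → merged

Merged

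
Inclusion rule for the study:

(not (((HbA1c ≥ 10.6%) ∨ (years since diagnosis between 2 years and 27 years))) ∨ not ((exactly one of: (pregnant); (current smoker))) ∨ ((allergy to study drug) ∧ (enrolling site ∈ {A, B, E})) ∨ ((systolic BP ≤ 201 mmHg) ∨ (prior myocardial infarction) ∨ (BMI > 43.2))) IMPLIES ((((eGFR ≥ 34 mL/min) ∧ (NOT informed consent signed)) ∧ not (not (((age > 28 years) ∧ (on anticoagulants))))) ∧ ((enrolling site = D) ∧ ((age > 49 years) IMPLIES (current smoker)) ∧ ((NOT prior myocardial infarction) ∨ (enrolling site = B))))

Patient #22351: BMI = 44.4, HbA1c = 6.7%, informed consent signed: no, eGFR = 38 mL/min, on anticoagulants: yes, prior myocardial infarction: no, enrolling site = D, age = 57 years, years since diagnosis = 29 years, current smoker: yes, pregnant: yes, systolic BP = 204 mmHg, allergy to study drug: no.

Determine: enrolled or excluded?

Enrolled

Atomic conditions:
  HbA1c ≥ 10.6%: 6.7 ≥ 10.6 is false
  years since diagnosis between 2 years and 27 years: 29 in [2, 27] is false
  pregnant: yes → true
  current smoker: yes → true
  allergy to study drug: no → false
  enrolling site ∈ {A, B, E}: D is not in the set → false
  systolic BP ≤ 201 mmHg: 204 ≤ 201 is false
  prior myocardial infarction: no → false
  BMI > 43.2: 44.4 > 43.2 is true
  eGFR ≥ 34 mL/min: 38 ≥ 34 is true
  NOT informed consent signed: no → true
  age > 28 years: 57 > 28 is true
  on anticoagulants: yes → true
  enrolling site = D: D == D is true
  age > 49 years: 57 > 49 is true
  NOT prior myocardial infarction: no → true
  enrolling site = B: D == B is false
Combine:
[1.1.1] false OR false = false
[1.1] NOT false = true
[1.2.1] exactly-one(true, true) = false
[1.2] NOT false = true
[1.3] false AND false = false
[1.4] false OR false OR true = true
[1] true OR true OR false OR true = true
[2.1.1] true AND true = true
[2.1.2.1.1] true AND true = true
[2.1.2.1] NOT true = false
[2.1.2] NOT false = true
[2.1] true AND true = true
[2.2.2] true → true = true
[2.2.3] true OR false = true
[2.2] true AND true AND true = true
[2] true AND true = true
[root] true → true = true
Overall: true → enrolled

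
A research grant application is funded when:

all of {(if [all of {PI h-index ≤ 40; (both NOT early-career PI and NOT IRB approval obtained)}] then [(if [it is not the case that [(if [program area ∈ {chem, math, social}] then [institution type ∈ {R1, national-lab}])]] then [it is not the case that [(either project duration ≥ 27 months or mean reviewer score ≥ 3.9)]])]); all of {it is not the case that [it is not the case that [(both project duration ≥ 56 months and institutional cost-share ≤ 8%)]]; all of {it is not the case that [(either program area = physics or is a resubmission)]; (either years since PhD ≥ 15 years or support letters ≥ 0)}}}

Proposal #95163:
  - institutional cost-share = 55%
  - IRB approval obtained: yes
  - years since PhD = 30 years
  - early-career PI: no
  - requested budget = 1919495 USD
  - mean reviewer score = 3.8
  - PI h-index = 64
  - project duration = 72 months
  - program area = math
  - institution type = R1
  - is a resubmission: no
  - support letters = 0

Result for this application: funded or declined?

Atomic conditions:
  PI h-index ≤ 40: 64 ≤ 40 is false
  NOT early-career PI: no → true
  NOT IRB approval obtained: yes → false
  program area ∈ {chem, math, social}: math is in the set → true
  institution type ∈ {R1, national-lab}: R1 is in the set → true
  project duration ≥ 27 months: 72 ≥ 27 is true
  mean reviewer score ≥ 3.9: 3.8 ≥ 3.9 is false
  project duration ≥ 56 months: 72 ≥ 56 is true
  institutional cost-share ≤ 8%: 55 ≤ 8 is false
  program area = physics: math == physics is false
  is a resubmission: no → false
  years since PhD ≥ 15 years: 30 ≥ 15 is true
  support letters ≥ 0: 0 ≥ 0 is true
Combine:
[1.1.2] true AND false = false
[1.1] false AND false = false
[1.2.1.1] true → true = true
[1.2.1] NOT true = false
[1.2.2.1] true OR false = true
[1.2.2] NOT true = false
[1.2] false → false (antecedent false ⇒ implication holds) = true
[1] false → true (antecedent false ⇒ implication holds) = true
[2.1.1.1] true AND false = false
[2.1.1] NOT false = true
[2.1] NOT true = false
[2.2.1.1] false OR false = false
[2.2.1] NOT false = true
[2.2.2] true OR true = true
[2.2] true AND true = true
[2] false AND true = false
[root] true AND false = false
Overall: false → declined

Declined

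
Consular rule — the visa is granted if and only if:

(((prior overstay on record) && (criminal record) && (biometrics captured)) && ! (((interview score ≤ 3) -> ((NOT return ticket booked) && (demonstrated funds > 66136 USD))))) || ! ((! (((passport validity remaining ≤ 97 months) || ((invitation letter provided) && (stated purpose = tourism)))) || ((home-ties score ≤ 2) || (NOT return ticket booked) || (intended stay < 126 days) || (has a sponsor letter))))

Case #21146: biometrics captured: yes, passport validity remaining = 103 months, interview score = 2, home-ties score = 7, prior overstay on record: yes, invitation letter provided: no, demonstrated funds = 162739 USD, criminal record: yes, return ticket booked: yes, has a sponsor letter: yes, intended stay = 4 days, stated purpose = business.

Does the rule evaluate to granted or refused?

Atomic conditions:
  prior overstay on record: yes → true
  criminal record: yes → true
  biometrics captured: yes → true
  interview score ≤ 3: 2 ≤ 3 is true
  NOT return ticket booked: yes → false
  demonstrated funds > 66136 USD: 162739 > 66136 is true
  passport validity remaining ≤ 97 months: 103 ≤ 97 is false
  invitation letter provided: no → false
  stated purpose = tourism: business == tourism is false
  home-ties score ≤ 2: 7 ≤ 2 is false
  intended stay < 126 days: 4 < 126 is true
  has a sponsor letter: yes → true
Combine:
[1.1] true AND true AND true = true
[1.2.1.2] false AND true = false
[1.2.1] true → false = false
[1.2] NOT false = true
[1] true AND true = true
[2.1.1.1.2] false AND false = false
[2.1.1.1] false OR false = false
[2.1.1] NOT false = true
[2.1.2] false OR false OR true OR true = true
[2.1] true OR true = true
[2] NOT true = false
[root] true OR false = true
Overall: true → granted

Granted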